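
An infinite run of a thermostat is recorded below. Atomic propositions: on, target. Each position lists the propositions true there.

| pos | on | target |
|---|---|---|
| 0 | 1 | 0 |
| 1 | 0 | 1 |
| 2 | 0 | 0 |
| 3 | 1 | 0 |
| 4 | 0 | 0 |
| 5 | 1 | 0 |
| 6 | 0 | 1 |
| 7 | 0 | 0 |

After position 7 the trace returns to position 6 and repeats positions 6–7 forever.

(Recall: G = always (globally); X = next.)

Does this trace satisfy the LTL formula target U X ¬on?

Satisfied

Walking from position 0: X ¬on first holds at position 0, and target holds at every earlier position along the way, so target U X ¬on holds.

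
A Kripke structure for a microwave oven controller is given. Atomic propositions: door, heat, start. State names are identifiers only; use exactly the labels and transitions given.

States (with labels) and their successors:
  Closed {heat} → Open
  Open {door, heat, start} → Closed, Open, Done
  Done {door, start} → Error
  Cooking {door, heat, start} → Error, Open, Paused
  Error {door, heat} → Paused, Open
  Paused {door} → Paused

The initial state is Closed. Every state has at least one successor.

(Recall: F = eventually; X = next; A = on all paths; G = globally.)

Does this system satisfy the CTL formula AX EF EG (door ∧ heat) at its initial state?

States satisfying EF EG (door ∧ heat): {Closed, Open, Done, Cooking, Error}.
States satisfying AX EF EG (door ∧ heat): {Closed, Open, Done}.
Closed ∈ Sat(AX EF EG (door ∧ heat)).

Satisfied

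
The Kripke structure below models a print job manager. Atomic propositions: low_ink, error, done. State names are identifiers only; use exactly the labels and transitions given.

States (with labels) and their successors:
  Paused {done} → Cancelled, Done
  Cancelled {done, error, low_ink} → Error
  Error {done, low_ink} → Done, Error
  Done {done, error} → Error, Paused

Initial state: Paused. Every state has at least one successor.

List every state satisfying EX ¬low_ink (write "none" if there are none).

States satisfying ¬low_ink: {Paused, Done}.
States satisfying EX ¬low_ink: {Paused, Error, Done}.

{Paused, Error, Done}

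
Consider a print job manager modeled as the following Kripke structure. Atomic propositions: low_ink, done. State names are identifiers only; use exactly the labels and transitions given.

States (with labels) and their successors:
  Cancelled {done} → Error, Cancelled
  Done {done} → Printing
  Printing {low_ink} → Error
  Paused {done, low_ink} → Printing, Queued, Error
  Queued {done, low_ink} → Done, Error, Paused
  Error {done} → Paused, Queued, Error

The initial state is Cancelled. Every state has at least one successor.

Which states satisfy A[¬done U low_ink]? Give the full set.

{Printing, Paused, Queued}

States satisfying ¬done: {Printing}.
States satisfying low_ink: {Printing, Paused, Queued}.
States satisfying A[¬done U low_ink]: {Printing, Paused, Queued}.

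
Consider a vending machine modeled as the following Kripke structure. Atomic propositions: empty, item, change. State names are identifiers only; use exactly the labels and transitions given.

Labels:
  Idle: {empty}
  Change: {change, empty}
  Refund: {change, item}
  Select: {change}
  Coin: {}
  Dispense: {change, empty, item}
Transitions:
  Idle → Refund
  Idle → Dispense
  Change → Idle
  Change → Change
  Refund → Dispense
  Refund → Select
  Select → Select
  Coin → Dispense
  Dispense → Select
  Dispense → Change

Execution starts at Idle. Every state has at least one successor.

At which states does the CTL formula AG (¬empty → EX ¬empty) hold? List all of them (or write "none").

States satisfying ¬empty → EX ¬empty: {Idle, Change, Refund, Select, Dispense}.
States satisfying AG (¬empty → EX ¬empty): {Idle, Change, Refund, Select, Dispense}.

{Idle, Change, Refund, Select, Dispense}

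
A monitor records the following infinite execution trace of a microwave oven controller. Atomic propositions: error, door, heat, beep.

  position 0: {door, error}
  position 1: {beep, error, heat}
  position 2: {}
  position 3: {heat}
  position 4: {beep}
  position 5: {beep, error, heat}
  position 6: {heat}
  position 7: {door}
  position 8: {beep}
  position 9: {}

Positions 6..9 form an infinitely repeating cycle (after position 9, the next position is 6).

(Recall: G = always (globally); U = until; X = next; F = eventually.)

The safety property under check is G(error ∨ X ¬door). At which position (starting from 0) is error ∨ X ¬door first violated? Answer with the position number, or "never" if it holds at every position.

6

Check error ∨ X ¬door at each position in order: 0 ✓, 1 ✓, 2 ✓, 3 ✓, 4 ✓, 5 ✓.
At position 6 the labels are {heat} and the next position 7 has {door}, so error ∨ X ¬door is false there. This is the first violation.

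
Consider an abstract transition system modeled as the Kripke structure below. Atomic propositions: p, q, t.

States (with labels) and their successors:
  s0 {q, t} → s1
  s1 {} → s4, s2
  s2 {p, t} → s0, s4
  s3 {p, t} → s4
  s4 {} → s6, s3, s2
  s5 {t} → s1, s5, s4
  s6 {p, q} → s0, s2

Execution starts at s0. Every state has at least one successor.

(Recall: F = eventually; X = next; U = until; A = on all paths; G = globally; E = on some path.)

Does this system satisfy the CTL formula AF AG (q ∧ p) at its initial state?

States satisfying AG (q ∧ p): ∅.
States satisfying AF AG (q ∧ p): ∅.
There is a path from s0 along which AG (q ∧ p) never holds.
s0 ∉ Sat(AF AG (q ∧ p)).

Does not hold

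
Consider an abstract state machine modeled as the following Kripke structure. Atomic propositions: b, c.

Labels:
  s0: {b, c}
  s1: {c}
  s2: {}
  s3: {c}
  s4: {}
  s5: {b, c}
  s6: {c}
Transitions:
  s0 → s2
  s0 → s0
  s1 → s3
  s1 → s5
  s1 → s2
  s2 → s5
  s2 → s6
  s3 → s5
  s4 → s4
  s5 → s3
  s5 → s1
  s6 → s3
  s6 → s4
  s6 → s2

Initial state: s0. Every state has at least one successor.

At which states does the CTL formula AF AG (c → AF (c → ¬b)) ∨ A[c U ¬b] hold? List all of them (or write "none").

{s1, s2, s3, s4, s5, s6}

States satisfying AG (c → AF (c → ¬b)): {s1, s2, s3, s4, s5, s6}.
States satisfying AF AG (c → AF (c → ¬b)): {s1, s2, s3, s4, s5, s6}.
States satisfying c: {s0, s1, s3, s5, s6}.
States satisfying ¬b: {s1, s2, s3, s4, s6}.
States satisfying A[c U ¬b]: {s1, s2, s3, s4, s5, s6}.
States satisfying AF AG (c → AF (c → ¬b)) ∨ A[c U ¬b]: {s1, s2, s3, s4, s5, s6}.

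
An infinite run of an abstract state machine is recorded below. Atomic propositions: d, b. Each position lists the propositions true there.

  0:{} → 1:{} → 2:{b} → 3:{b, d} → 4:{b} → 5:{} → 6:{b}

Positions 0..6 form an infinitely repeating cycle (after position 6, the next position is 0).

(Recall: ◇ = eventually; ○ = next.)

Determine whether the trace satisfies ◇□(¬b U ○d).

□(¬b U ○d) is false at every position 0..6, so it never becomes true and ◇□(¬b U ○d) fails.

Does not hold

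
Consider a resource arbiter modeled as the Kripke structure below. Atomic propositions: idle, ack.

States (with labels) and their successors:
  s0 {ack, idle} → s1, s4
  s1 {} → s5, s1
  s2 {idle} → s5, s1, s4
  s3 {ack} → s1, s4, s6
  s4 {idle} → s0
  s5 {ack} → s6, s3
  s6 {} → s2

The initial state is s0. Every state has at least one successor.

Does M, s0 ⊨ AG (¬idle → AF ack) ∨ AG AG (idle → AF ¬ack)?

States satisfying ¬idle → AF ack: {s0, s2, s3, s4, s5}.
States satisfying AG (¬idle → AF ack): ∅.
States satisfying AG (idle → AF ¬ack): {s0, s1, s2, s3, s4, s5, s6}.
States satisfying AG AG (idle → AF ¬ack): {s0, s1, s2, s3, s4, s5, s6}.
States satisfying AG (¬idle → AF ack) ∨ AG AG (idle → AF ¬ack): {s0, s1, s2, s3, s4, s5, s6}.
s0 ∈ Sat(AG (¬idle → AF ack) ∨ AG AG (idle → AF ¬ack)).

Yes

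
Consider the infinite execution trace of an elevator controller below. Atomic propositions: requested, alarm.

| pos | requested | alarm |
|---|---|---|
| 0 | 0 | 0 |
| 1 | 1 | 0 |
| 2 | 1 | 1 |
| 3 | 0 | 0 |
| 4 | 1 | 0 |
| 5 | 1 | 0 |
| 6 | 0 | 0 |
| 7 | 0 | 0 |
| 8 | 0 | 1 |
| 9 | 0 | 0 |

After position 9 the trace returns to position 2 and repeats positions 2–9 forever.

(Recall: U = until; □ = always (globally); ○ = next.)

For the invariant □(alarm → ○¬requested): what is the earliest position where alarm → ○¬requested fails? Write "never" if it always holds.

never

alarm → ○¬requested holds at every position 0..9, and those are all the positions the trace ever visits, so the invariant □(alarm → ○¬requested) is never violated.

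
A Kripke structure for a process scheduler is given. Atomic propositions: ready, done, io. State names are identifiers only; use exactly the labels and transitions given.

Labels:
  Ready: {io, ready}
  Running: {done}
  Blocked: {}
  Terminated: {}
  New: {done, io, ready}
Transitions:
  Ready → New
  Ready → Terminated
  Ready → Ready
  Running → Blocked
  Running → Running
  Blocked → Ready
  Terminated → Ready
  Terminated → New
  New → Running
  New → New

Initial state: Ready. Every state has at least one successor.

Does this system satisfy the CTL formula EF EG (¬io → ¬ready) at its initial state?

Satisfied

States satisfying EG (¬io → ¬ready): {Ready, Running, Blocked, Terminated, New}.
States satisfying EF EG (¬io → ¬ready): {Ready, Running, Blocked, Terminated, New}.
Some path from Ready reaches a state where EG (¬io → ¬ready) holds.
Ready ∈ Sat(EF EG (¬io → ¬ready)).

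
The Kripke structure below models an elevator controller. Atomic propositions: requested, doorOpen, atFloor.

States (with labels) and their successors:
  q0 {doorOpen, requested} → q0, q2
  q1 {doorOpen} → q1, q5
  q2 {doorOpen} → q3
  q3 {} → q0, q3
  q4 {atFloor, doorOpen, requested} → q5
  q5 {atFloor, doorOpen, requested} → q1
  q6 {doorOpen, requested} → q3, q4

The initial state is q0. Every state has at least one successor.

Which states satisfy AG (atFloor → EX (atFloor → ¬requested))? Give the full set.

States satisfying atFloor → EX (atFloor → ¬requested): {q0, q1, q2, q3, q5, q6}.
States satisfying AG (atFloor → EX (atFloor → ¬requested)): {q0, q1, q2, q3, q5}.

{q0, q1, q2, q3, q5}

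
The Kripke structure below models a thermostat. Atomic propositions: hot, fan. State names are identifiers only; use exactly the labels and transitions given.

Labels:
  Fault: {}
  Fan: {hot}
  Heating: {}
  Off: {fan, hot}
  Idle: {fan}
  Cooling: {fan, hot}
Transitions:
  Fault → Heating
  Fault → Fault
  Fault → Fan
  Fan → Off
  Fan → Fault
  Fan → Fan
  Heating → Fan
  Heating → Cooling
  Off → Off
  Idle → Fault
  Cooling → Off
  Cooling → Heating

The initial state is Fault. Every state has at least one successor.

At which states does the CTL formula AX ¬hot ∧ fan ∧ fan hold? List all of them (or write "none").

{Idle}

States satisfying ¬hot: {Fault, Heating, Idle}.
States satisfying AX ¬hot: {Idle}.
States satisfying fan ∧ fan: {Off, Idle, Cooling}.
States satisfying AX ¬hot ∧ fan ∧ fan: {Idle}.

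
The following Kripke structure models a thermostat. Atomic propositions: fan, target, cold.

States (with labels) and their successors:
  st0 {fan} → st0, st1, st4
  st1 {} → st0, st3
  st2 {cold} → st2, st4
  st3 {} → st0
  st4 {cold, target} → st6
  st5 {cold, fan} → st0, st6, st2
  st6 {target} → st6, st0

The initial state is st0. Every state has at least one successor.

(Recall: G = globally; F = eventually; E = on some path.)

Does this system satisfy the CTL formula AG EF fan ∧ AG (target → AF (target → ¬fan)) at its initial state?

Yes

States satisfying EF fan: {st0, st1, st2, st3, st4, st5, st6}.
States satisfying AG EF fan: {st0, st1, st2, st3, st4, st5, st6}.
States satisfying target → AF (target → ¬fan): {st0, st1, st2, st3, st4, st5, st6}.
States satisfying AG (target → AF (target → ¬fan)): {st0, st1, st2, st3, st4, st5, st6}.
States satisfying AG EF fan ∧ AG (target → AF (target → ¬fan)): {st0, st1, st2, st3, st4, st5, st6}.
st0 ∈ Sat(AG EF fan ∧ AG (target → AF (target → ¬fan))).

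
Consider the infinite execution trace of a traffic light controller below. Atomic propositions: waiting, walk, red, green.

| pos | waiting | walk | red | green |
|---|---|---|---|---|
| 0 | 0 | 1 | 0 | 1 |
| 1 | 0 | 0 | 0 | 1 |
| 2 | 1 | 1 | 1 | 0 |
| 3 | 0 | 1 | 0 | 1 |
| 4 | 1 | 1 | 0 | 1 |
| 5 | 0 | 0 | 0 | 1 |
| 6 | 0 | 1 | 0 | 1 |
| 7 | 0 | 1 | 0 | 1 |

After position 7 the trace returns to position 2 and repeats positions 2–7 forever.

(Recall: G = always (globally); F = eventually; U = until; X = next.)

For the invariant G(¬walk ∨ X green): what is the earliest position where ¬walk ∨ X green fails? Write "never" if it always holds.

7

Check ¬walk ∨ X green at each position in order: 0 ✓, 1 ✓, 2 ✓, 3 ✓, 4 ✓, 5 ✓, 6 ✓.
At position 7 the labels are {green, walk} and the next position 2 has {red, waiting, walk}, so ¬walk ∨ X green is false there. This is the first violation.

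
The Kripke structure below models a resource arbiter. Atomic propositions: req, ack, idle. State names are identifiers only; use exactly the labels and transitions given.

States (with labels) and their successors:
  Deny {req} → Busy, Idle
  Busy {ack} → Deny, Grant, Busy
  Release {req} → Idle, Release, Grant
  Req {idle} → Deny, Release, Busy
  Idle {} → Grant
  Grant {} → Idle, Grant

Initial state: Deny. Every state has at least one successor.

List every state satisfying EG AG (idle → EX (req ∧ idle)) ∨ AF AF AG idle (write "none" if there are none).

{Deny, Busy, Release, Idle, Grant}

States satisfying AG (idle → EX (req ∧ idle)): {Deny, Busy, Release, Idle, Grant}.
States satisfying EG AG (idle → EX (req ∧ idle)): {Deny, Busy, Release, Idle, Grant}.
States satisfying AF AG idle: ∅.
States satisfying AF AF AG idle: ∅.
States satisfying EG AG (idle → EX (req ∧ idle)) ∨ AF AF AG idle: {Deny, Busy, Release, Idle, Grant}.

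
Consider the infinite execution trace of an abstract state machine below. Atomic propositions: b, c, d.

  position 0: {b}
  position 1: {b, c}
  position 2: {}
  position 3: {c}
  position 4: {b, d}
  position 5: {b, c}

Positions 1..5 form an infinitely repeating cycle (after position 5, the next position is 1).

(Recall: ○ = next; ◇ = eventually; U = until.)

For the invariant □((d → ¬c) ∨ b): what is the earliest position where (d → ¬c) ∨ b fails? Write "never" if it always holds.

never

(d → ¬c) ∨ b holds at every position 0..5, and those are all the positions the trace ever visits, so the invariant □((d → ¬c) ∨ b) is never violated.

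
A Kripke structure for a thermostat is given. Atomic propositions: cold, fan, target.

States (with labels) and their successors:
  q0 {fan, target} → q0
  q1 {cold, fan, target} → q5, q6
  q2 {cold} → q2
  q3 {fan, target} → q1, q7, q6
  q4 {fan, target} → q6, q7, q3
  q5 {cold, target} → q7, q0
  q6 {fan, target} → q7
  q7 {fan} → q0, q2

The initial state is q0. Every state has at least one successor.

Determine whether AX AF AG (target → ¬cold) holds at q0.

States satisfying AF AG (target → ¬cold): {q0, q1, q2, q3, q4, q5, q6, q7}.
States satisfying AX AF AG (target → ¬cold): {q0, q1, q2, q3, q4, q5, q6, q7}.
q0 ∈ Sat(AX AF AG (target → ¬cold)).

Satisfied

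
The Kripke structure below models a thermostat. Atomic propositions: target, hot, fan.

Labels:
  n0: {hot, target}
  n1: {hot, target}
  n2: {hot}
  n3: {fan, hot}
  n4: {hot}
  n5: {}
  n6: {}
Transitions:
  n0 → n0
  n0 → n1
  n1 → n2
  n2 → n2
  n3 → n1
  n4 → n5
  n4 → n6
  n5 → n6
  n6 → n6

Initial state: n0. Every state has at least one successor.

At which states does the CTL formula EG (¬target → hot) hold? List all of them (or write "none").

States satisfying ¬target → hot: {n0, n1, n2, n3, n4}.
States satisfying EG (¬target → hot): {n0, n1, n2, n3}.

{n0, n1, n2, n3}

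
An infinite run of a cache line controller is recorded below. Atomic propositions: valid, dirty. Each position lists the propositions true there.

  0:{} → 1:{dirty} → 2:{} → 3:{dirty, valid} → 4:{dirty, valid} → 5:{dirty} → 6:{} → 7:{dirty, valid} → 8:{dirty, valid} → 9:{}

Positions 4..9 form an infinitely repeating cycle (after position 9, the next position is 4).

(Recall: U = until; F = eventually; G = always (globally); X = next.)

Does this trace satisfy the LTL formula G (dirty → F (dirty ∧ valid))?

dirty → F (dirty ∧ valid) holds at every position 0..9, and those are all positions ever visited, so G (dirty → F (dirty ∧ valid)) holds.
Positions where dirty holds: 1, 3, 4, 5, 7, 8.
Check F (dirty ∧ valid) at each: 1→ok, 3→ok, 4→ok, 5→ok, 7→ok, 8→ok.

Yes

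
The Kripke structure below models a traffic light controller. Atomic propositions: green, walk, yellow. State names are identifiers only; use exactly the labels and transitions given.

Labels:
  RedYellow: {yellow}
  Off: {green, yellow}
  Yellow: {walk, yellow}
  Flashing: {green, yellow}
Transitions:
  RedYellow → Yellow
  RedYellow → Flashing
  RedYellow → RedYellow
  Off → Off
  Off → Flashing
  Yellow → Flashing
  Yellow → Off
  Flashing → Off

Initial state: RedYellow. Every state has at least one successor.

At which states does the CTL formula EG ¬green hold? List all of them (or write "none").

{RedYellow}

States satisfying ¬green: {RedYellow, Yellow}.
States satisfying EG ¬green: {RedYellow}.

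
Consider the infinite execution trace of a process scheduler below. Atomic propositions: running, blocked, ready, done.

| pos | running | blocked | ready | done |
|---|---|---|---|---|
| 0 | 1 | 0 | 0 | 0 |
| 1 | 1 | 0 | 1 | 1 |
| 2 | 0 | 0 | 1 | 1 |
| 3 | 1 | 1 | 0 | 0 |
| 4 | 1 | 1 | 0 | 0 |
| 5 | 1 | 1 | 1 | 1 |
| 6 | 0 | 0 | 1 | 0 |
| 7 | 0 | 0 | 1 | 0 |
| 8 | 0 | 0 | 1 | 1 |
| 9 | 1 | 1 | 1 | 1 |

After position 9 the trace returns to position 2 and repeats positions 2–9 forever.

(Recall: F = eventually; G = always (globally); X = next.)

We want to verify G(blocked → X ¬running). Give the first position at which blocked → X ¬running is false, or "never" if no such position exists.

Check blocked → X ¬running at each position in order: 0 ✓, 1 ✓, 2 ✓.
At position 3 the labels are {blocked, running} and the next position 4 has {blocked, running}, so blocked → X ¬running is false there. This is the first violation.

3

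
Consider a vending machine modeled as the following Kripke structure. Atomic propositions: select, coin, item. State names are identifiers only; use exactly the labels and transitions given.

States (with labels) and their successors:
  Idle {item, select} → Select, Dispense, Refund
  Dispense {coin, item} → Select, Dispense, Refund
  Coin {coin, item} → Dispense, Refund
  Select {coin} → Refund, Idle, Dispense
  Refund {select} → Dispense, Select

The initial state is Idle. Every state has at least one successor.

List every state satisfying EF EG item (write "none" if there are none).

{Idle, Dispense, Coin, Select, Refund}

States satisfying EG item: {Idle, Dispense, Coin}.
States satisfying EF EG item: {Idle, Dispense, Coin, Select, Refund}.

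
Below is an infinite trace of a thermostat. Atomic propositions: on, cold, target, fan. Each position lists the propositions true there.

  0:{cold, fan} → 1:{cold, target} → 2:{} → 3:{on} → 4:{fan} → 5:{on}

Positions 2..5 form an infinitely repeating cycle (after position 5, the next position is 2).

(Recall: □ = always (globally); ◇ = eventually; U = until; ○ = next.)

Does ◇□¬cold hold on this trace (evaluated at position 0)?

Satisfied

□¬cold holds at position 2, which is reachable from 0, so ◇□¬cold holds.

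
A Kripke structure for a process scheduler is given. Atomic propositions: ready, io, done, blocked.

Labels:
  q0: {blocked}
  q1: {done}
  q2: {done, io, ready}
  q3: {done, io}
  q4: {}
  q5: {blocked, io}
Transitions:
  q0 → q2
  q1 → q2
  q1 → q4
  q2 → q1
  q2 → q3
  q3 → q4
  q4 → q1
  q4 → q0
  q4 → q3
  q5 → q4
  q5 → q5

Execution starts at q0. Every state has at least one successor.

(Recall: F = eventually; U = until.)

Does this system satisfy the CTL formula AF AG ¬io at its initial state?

Violated

States satisfying AG ¬io: ∅.
States satisfying AF AG ¬io: ∅.
There is a path from q0 along which AG ¬io never holds.
q0 ∉ Sat(AF AG ¬io).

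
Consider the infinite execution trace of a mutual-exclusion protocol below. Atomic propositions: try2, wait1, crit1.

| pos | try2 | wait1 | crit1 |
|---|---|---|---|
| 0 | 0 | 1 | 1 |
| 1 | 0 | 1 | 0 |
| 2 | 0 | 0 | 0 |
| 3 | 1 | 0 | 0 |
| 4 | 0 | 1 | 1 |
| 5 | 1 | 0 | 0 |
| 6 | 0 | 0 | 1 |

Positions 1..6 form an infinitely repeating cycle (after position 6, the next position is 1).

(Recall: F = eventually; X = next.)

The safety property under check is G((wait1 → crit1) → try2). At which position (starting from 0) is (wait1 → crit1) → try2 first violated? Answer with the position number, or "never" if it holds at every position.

At position 0 the labels are {crit1, wait1}, so (wait1 → crit1) → try2 is false there. This is the first violation.

0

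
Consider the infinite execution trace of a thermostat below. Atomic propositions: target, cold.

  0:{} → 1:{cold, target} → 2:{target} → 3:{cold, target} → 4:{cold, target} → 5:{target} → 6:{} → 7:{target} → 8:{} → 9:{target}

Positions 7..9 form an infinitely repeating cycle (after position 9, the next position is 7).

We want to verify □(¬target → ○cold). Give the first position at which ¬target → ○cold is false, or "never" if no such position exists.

Check ¬target → ○cold at each position in order: 0 ✓, 1 ✓, 2 ✓, 3 ✓, 4 ✓, 5 ✓.
At position 6 the labels are {} and the next position 7 has {target}, so ¬target → ○cold is false there. This is the first violation.

6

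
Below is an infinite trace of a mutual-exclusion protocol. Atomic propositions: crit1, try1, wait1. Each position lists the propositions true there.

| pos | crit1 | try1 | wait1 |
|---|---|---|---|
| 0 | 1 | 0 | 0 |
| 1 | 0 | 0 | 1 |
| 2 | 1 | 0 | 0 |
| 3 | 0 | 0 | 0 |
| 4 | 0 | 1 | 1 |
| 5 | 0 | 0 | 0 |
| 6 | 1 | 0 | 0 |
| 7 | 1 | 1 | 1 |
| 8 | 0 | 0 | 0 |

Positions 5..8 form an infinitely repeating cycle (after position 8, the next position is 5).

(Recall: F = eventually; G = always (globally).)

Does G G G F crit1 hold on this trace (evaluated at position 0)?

Yes

G G F crit1 holds at every position 0..8, and those are all positions ever visited, so G G G F crit1 holds.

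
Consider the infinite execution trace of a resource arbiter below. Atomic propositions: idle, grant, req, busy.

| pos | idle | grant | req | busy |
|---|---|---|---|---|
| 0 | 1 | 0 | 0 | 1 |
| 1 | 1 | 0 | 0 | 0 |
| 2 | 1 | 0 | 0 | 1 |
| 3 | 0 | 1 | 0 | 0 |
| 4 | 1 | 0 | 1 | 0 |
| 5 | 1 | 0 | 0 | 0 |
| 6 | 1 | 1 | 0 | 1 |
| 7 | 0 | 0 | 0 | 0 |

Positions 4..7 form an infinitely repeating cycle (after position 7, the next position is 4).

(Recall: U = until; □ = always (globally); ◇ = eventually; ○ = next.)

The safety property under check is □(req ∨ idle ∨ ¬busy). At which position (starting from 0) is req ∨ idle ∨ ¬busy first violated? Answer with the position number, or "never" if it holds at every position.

req ∨ idle ∨ ¬busy holds at every position 0..7, and those are all the positions the trace ever visits, so the invariant □(req ∨ idle ∨ ¬busy) is never violated.

never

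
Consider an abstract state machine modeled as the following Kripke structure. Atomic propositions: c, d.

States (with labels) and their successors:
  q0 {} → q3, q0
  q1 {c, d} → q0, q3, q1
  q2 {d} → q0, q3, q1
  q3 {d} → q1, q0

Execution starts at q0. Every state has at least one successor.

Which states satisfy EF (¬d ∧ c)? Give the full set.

none

States satisfying ¬d ∧ c: ∅.
States satisfying EF (¬d ∧ c): ∅.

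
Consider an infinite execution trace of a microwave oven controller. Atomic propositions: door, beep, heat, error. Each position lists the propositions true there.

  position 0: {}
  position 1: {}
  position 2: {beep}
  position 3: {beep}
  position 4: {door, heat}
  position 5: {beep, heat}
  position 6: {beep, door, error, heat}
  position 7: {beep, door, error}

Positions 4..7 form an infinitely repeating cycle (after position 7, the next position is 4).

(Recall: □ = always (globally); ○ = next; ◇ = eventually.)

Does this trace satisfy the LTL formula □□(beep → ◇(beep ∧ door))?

□(beep → ◇(beep ∧ door)) holds at every position 0..7, and those are all positions ever visited, so □□(beep → ◇(beep ∧ door)) holds.

Holds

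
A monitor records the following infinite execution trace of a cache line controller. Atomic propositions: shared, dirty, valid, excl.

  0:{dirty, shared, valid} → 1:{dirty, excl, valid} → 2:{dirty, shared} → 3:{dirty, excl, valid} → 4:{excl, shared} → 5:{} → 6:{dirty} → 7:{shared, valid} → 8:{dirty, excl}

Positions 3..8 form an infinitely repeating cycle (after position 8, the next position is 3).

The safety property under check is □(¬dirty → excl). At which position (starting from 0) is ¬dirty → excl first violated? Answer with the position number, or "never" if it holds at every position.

5

Check ¬dirty → excl at each position in order: 0 ✓, 1 ✓, 2 ✓, 3 ✓, 4 ✓.
At position 5 the labels are {}, so ¬dirty → excl is false there. This is the first violation.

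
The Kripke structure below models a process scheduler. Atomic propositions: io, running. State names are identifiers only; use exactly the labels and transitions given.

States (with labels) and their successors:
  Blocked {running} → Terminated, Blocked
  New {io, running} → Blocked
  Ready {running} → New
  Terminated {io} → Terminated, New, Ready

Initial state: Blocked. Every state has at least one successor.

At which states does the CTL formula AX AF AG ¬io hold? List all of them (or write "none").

none

States satisfying AF AG ¬io: ∅.
States satisfying AX AF AG ¬io: ∅.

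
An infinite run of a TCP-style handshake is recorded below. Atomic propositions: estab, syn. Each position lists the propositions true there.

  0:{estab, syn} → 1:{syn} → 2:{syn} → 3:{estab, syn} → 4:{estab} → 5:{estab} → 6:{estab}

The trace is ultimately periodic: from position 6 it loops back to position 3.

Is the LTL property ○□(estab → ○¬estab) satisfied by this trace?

Does not hold

The position after 0 is 1; □(estab → ○¬estab) is false there.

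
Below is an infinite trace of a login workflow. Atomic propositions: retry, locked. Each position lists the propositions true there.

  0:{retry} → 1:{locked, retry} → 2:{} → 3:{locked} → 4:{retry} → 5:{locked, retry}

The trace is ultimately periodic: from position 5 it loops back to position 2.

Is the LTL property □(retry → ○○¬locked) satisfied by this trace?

No

retry → ○○¬locked must hold at every position from 0 onward. It fails at position 1, so □(retry → ○○¬locked) is false.
Positions where retry holds: 0, 1, 4, 5.
Check ○○¬locked at each: 0→ok, 1→fails, 4→ok, 5→fails.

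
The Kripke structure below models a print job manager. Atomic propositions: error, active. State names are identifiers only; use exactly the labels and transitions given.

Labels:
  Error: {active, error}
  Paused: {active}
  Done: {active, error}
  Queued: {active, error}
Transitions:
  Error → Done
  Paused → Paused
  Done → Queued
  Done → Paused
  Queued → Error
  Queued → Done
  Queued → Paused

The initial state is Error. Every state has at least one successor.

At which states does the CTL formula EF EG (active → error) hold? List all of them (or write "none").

States satisfying EG (active → error): {Error, Done, Queued}.
States satisfying EF EG (active → error): {Error, Done, Queued}.

{Error, Done, Queued}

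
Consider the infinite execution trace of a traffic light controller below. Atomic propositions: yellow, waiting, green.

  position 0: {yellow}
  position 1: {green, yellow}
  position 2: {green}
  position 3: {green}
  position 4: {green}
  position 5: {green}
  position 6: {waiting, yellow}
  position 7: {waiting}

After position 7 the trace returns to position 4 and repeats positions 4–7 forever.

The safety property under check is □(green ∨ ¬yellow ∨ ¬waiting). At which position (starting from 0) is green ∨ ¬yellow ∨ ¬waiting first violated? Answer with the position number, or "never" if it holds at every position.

Check green ∨ ¬yellow ∨ ¬waiting at each position in order: 0 ✓, 1 ✓, 2 ✓, 3 ✓, 4 ✓, 5 ✓.
At position 6 the labels are {waiting, yellow}, so green ∨ ¬yellow ∨ ¬waiting is false there. This is the first violation.

6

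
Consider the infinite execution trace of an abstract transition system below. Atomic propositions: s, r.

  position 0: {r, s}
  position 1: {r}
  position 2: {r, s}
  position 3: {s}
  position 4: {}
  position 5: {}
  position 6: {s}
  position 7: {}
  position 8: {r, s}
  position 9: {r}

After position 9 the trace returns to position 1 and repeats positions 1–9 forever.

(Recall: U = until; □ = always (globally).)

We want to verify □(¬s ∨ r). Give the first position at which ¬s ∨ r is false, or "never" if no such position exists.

3

Check ¬s ∨ r at each position in order: 0 ✓, 1 ✓, 2 ✓.
At position 3 the labels are {s}, so ¬s ∨ r is false there. This is the first violation.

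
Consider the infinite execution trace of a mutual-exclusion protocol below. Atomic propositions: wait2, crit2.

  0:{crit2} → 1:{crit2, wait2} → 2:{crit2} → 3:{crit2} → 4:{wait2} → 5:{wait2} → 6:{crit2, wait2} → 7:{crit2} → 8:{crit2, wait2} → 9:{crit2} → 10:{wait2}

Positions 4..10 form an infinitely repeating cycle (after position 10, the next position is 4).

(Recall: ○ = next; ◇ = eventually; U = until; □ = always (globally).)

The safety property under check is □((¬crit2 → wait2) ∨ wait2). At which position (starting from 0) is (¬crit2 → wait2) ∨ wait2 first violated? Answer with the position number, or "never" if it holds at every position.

never

(¬crit2 → wait2) ∨ wait2 holds at every position 0..10, and those are all the positions the trace ever visits, so the invariant □((¬crit2 → wait2) ∨ wait2) is never violated.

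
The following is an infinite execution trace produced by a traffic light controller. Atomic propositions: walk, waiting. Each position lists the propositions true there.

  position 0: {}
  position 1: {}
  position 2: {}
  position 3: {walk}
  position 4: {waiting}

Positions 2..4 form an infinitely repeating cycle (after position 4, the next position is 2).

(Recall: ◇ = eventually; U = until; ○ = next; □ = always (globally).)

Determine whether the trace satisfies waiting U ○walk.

Violated

Walking from position 0: at position 0, ○walk has not yet held and waiting fails, so waiting U ○walk is false.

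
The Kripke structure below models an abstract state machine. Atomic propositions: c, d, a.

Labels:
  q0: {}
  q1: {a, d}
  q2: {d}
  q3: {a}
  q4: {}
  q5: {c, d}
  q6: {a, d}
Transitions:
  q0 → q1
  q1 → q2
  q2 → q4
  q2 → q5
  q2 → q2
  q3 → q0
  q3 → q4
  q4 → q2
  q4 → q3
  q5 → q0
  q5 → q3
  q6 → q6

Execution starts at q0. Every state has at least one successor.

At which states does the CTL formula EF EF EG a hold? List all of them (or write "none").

States satisfying EF EG a: {q6}.
States satisfying EF EF EG a: {q6}.

{q6}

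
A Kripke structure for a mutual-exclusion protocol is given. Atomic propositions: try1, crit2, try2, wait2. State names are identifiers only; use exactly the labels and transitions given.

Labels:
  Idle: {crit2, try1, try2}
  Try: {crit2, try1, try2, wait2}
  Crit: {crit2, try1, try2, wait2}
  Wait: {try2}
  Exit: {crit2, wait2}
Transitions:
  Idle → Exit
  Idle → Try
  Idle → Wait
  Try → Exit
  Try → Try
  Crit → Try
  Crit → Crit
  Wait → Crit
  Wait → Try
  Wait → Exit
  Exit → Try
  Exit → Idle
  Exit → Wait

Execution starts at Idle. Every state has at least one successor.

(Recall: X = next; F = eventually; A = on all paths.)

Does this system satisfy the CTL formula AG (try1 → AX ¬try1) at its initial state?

Does not hold

States satisfying try1 → AX ¬try1: {Wait, Exit}.
States satisfying AG (try1 → AX ¬try1): ∅.
Crit is reachable from Idle and violates try1 → AX ¬try1, so AG fails at Idle.
Idle ∉ Sat(AG (try1 → AX ¬try1)).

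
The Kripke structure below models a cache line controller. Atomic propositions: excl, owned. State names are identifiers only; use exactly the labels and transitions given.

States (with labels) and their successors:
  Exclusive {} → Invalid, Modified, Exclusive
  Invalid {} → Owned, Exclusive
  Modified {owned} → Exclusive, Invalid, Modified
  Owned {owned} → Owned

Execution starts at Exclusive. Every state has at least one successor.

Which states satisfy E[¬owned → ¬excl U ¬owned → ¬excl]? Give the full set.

{Exclusive, Invalid, Modified, Owned}

States satisfying ¬owned → ¬excl: {Exclusive, Invalid, Modified, Owned}.
States satisfying E[¬owned → ¬excl U ¬owned → ¬excl]: {Exclusive, Invalid, Modified, Owned}.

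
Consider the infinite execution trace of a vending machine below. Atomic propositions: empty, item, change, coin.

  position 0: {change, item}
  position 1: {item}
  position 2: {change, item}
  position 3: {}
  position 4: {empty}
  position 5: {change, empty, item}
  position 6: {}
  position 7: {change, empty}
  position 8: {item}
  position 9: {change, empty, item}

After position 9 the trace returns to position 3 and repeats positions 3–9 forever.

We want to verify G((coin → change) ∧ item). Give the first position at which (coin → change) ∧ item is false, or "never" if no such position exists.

3

Check (coin → change) ∧ item at each position in order: 0 ✓, 1 ✓, 2 ✓.
At position 3 the labels are {}, so (coin → change) ∧ item is false there. This is the first violation.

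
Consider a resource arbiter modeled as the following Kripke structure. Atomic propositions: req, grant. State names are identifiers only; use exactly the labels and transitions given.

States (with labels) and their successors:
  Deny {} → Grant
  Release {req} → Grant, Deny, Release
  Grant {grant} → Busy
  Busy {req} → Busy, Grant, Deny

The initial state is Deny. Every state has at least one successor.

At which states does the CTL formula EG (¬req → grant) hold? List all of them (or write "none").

States satisfying ¬req → grant: {Release, Grant, Busy}.
States satisfying EG (¬req → grant): {Release, Grant, Busy}.

{Release, Grant, Busy}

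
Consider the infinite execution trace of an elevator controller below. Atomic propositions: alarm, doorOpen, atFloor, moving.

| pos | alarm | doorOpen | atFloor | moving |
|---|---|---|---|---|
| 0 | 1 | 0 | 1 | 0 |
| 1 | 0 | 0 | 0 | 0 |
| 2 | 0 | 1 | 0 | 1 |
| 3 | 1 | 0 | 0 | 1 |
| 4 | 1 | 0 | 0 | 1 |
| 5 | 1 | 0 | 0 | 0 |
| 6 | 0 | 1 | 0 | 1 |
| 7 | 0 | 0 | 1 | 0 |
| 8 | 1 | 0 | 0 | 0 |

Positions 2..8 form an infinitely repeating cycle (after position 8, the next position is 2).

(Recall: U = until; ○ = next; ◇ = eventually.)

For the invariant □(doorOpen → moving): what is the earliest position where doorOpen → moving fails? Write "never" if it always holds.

doorOpen → moving holds at every position 0..8, and those are all the positions the trace ever visits, so the invariant □(doorOpen → moving) is never violated.

never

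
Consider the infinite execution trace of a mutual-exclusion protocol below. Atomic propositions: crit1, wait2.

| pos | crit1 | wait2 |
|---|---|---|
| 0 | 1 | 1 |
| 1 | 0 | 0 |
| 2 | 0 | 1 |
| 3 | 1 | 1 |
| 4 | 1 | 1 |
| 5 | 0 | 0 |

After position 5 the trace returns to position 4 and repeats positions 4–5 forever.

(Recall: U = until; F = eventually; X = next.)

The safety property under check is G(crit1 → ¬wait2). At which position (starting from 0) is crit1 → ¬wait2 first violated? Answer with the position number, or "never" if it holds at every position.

0

At position 0 the labels are {crit1, wait2}, so crit1 → ¬wait2 is false there. This is the first violation.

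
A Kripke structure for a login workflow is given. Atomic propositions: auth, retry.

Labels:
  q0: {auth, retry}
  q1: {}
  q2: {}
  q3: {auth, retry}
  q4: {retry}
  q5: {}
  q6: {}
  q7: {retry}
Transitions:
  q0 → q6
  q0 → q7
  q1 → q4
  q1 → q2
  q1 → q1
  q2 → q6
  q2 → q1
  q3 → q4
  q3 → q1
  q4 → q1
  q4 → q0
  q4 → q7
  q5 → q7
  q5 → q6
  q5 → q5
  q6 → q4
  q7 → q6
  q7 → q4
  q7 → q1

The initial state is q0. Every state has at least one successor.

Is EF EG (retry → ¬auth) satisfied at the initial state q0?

Satisfied

States satisfying EG (retry → ¬auth): {q1, q2, q4, q5, q6, q7}.
States satisfying EF EG (retry → ¬auth): {q0, q1, q2, q3, q4, q5, q6, q7}.
Some path from q0 reaches a state where EG (retry → ¬auth) holds.
q0 ∈ Sat(EF EG (retry → ¬auth)).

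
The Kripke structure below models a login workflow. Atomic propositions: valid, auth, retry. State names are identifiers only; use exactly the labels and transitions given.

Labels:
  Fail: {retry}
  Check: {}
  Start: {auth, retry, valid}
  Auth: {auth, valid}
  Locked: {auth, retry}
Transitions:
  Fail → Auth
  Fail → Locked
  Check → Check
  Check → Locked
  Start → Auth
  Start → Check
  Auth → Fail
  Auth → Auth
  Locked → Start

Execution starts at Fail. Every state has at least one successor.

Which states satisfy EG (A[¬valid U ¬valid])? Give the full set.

States satisfying A[¬valid U ¬valid]: {Fail, Check, Locked}.
States satisfying EG (A[¬valid U ¬valid]): {Check}.

{Check}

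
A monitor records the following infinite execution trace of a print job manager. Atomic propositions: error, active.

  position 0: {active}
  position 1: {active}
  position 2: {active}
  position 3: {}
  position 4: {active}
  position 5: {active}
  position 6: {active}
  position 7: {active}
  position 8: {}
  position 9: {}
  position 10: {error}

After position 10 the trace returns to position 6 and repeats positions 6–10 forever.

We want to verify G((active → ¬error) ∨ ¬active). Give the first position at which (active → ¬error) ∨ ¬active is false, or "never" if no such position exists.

(active → ¬error) ∨ ¬active holds at every position 0..10, and those are all the positions the trace ever visits, so the invariant G((active → ¬error) ∨ ¬active) is never violated.

never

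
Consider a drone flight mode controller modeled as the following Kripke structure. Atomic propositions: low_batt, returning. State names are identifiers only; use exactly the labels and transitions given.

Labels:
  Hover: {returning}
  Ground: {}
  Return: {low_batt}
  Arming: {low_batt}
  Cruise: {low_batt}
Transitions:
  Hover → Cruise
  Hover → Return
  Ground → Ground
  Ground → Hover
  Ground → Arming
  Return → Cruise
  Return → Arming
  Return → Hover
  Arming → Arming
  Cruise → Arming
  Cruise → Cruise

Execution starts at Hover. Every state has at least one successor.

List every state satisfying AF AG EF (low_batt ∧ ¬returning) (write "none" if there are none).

States satisfying AG EF (low_batt ∧ ¬returning): {Hover, Ground, Return, Arming, Cruise}.
States satisfying AF AG EF (low_batt ∧ ¬returning): {Hover, Ground, Return, Arming, Cruise}.

{Hover, Ground, Return, Arming, Cruise}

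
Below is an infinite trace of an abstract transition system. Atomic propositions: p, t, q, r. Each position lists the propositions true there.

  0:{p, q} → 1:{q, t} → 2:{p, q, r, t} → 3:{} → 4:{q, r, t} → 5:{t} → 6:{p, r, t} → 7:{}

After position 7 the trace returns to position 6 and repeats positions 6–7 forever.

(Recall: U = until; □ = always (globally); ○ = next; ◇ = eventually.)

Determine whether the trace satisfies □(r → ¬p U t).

r → ¬p U t holds at every position 0..7, and those are all positions ever visited, so □(r → ¬p U t) holds.
Positions where r holds: 2, 4, 6.
Check ¬p U t at each: 2→ok, 4→ok, 6→ok.

Holds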